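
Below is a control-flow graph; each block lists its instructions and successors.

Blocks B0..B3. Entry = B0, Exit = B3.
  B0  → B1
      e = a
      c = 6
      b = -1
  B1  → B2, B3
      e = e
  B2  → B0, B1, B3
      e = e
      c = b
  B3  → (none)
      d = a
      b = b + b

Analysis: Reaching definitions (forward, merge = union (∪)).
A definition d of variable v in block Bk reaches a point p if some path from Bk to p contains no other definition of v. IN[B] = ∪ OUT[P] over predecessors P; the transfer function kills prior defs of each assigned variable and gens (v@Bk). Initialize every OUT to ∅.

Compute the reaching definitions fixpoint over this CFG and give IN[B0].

Answer: {b@B0, c@B2, e@B2}

Derivation:
Per-block solution:
  B0:   IN={b@B0, c@B2, e@B2}   OUT={b@B0, c@B0, e@B0}
  B1:   IN={b@B0, c@B0, c@B2, e@B0, e@B2}   OUT={b@B0, c@B0, c@B2, e@B1}
  B2:   IN={b@B0, c@B0, c@B2, e@B1}   OUT={b@B0, c@B2, e@B2}
  B3:   IN={b@B0, c@B0, c@B2, e@B1, e@B2}   OUT={b@B3, c@B0, c@B2, d@B3, e@B1, e@B2}

Merge at B0 (entry node, so the boundary value {} is joined with the incoming edge(s)): IN[B0] = {} ⊔ OUT[B2] = {b@B0, c@B2, e@B2}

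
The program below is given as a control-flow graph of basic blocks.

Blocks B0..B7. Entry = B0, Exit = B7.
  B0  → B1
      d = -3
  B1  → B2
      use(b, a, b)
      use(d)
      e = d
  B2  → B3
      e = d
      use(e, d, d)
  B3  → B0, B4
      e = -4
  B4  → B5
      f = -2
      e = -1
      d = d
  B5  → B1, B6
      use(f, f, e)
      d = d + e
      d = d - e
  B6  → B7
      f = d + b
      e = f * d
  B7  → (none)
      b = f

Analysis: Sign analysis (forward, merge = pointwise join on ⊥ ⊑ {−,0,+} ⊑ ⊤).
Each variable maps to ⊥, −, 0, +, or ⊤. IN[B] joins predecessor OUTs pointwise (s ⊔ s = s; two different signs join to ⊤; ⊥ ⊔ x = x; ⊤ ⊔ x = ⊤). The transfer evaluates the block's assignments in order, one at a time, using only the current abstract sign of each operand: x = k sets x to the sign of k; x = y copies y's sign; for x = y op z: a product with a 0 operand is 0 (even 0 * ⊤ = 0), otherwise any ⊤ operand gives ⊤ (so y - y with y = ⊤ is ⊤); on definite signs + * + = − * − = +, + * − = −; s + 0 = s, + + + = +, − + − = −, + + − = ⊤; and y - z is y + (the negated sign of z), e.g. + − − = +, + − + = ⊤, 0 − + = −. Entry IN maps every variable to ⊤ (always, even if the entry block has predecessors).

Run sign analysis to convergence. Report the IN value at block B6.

Per-block solution:
  B0:   IN=(all ⊤)   OUT={d:-; rest ⊤}
  B1:   IN=(all ⊤)   OUT=(all ⊤)
  B2:   IN=(all ⊤)   OUT=(all ⊤)
  B3:   IN=(all ⊤)   OUT={e:-; rest ⊤}
  B4:   IN={e:-; rest ⊤}   OUT={e:-, f:-; rest ⊤}
  B5:   IN={e:-, f:-; rest ⊤}   OUT={e:-, f:-; rest ⊤}
  B6:   IN={e:-, f:-; rest ⊤}   OUT=(all ⊤)
  B7:   IN=(all ⊤)   OUT=(all ⊤)

Merge at B6: IN[B6] = OUT[B5] = {a: ⊤, b: ⊤, c: ⊤, d: ⊤, e: -, f: -}

Answer: {a: ⊤, b: ⊤, c: ⊤, d: ⊤, e: -, f: -}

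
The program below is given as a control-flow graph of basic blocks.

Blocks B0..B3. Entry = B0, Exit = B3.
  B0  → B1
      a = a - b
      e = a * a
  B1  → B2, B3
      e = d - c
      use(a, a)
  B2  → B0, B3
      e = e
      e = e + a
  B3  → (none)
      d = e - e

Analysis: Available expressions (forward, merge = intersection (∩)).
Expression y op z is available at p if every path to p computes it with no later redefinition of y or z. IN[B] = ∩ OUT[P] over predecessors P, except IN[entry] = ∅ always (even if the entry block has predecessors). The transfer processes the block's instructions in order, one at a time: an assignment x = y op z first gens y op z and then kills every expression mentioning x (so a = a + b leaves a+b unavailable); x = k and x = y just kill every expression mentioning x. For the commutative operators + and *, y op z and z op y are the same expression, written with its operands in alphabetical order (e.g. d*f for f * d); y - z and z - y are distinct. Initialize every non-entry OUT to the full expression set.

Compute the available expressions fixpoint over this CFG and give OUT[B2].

Converged values:
  B0:   IN={}   OUT={a*a}
  B1:   IN={a*a}   OUT={a*a, d-c}
  B2:   IN={a*a, d-c}   OUT={a*a, d-c}
  B3:   IN={a*a, d-c}   OUT={a*a, e-e}

Merge at B2: IN[B2] = OUT[B1] = {a*a, d-c}
Applying B2's transfer function to that IN value gives OUT[B2] (row B2 above).

Answer: {a*a, d-c}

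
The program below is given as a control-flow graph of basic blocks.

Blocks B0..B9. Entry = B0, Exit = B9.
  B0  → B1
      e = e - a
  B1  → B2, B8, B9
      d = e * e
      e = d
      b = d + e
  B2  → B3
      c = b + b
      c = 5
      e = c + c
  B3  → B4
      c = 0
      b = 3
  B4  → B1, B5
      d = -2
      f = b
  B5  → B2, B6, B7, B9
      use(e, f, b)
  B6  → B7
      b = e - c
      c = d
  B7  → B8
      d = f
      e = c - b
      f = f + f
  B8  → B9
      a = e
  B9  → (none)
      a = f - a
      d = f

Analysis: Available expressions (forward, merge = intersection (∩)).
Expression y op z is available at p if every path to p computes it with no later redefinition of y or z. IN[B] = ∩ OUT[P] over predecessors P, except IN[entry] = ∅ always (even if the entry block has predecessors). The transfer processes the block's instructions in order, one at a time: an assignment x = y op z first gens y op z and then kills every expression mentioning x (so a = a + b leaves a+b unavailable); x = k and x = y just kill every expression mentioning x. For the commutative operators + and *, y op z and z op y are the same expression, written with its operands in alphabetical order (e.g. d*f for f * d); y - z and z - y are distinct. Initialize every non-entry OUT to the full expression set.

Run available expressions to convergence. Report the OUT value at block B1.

Answer: {d+e}

Trace:
Per-block solution:
  B0:   IN={}   OUT={}
  B1:   IN={}   OUT={d+e}
  B2:   IN={}   OUT={b+b, c+c}
  B3:   IN={b+b, c+c}   OUT={}
  B4:   IN={}   OUT={}
  B5:   IN={}   OUT={}
  B6:   IN={}   OUT={}
  B7:   IN={}   OUT={c-b}
  B8:   IN={}   OUT={}
  B9:   IN={}   OUT={}

Merge at B1: IN[B1] = OUT[B0] ∩ OUT[B4] = {}
Applying B1's transfer function to that IN value gives OUT[B1] (row B1 above).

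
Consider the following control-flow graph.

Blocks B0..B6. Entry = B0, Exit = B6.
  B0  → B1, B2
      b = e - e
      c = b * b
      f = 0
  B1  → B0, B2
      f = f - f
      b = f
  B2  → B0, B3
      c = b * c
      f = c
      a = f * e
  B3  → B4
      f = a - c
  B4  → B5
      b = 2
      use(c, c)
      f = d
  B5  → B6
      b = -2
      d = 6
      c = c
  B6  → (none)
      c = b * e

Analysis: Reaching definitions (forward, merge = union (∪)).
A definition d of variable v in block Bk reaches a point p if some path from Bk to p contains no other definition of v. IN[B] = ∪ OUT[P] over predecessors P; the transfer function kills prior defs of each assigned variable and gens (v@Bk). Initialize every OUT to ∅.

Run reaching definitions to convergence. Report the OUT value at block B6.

Converged values:
  B0: | IN={a@B2, b@B0, b@B1, c@B0, c@B2, f@B1, f@B2} | OUT={a@B2, b@B0, c@B0, f@B0}
  B1: | IN={a@B2, b@B0, c@B0, f@B0} | OUT={a@B2, b@B1, c@B0, f@B1}
  B2: | IN={a@B2, b@B0, b@B1, c@B0, f@B0, f@B1} | OUT={a@B2, b@B0, b@B1, c@B2, f@B2}
  B3: | IN={a@B2, b@B0, b@B1, c@B2, f@B2} | OUT={a@B2, b@B0, b@B1, c@B2, f@B3}
  B4: | IN={a@B2, b@B0, b@B1, c@B2, f@B3} | OUT={a@B2, b@B4, c@B2, f@B4}
  B5: | IN={a@B2, b@B4, c@B2, f@B4} | OUT={a@B2, b@B5, c@B5, d@B5, f@B4}
  B6: | IN={a@B2, b@B5, c@B5, d@B5, f@B4} | OUT={a@B2, b@B5, c@B6, d@B5, f@B4}

Merge at B6: IN[B6] = OUT[B5] = {a@B2, b@B5, c@B5, d@B5, f@B4}
Applying B6's transfer function to that IN value gives OUT[B6] (row B6 above).

Answer: {a@B2, b@B5, c@B6, d@B5, f@B4}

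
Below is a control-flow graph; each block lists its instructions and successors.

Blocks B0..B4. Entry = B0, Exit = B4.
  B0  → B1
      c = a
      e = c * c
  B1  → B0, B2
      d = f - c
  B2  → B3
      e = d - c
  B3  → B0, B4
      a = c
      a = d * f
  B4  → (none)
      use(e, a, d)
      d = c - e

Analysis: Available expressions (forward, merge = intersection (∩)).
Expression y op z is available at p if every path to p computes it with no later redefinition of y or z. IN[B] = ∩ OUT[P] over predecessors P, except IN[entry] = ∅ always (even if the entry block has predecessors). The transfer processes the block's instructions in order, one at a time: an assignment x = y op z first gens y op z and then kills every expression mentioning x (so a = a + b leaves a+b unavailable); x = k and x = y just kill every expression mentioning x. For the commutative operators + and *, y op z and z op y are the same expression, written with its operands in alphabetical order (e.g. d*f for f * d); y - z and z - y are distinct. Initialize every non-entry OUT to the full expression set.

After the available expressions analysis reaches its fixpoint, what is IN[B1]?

Fixpoint table:
  B0:   IN={}   OUT={c*c}
  B1:   IN={c*c}   OUT={c*c, f-c}
  B2:   IN={c*c, f-c}   OUT={c*c, d-c, f-c}
  B3:   IN={c*c, d-c, f-c}   OUT={c*c, d*f, d-c, f-c}
  B4:   IN={c*c, d*f, d-c, f-c}   OUT={c*c, c-e, f-c}

Merge at B1: IN[B1] = OUT[B0] = {c*c}

Answer: {c*c}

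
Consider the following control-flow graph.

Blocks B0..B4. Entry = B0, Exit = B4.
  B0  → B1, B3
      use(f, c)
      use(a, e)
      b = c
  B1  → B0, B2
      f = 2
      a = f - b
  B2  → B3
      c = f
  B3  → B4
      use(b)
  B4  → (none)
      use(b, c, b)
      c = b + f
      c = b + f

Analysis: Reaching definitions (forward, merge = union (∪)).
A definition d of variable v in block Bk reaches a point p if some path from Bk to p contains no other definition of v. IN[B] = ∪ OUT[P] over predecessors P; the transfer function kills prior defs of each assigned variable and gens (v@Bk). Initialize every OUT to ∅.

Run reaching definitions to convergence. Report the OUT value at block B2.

Answer: {a@B1, b@B0, c@B2, f@B1}

Trace:
Fixpoint table:
  B0:  IN={a@B1, b@B0, f@B1}  OUT={a@B1, b@B0, f@B1}
  B1:  IN={a@B1, b@B0, f@B1}  OUT={a@B1, b@B0, f@B1}
  B2:  IN={a@B1, b@B0, f@B1}  OUT={a@B1, b@B0, c@B2, f@B1}
  B3:  IN={a@B1, b@B0, c@B2, f@B1}  OUT={a@B1, b@B0, c@B2, f@B1}
  B4:  IN={a@B1, b@B0, c@B2, f@B1}  OUT={a@B1, b@B0, c@B4, f@B1}

Merge at B2: IN[B2] = OUT[B1] = {a@B1, b@B0, f@B1}
Applying B2's transfer function to that IN value gives OUT[B2] (row B2 above).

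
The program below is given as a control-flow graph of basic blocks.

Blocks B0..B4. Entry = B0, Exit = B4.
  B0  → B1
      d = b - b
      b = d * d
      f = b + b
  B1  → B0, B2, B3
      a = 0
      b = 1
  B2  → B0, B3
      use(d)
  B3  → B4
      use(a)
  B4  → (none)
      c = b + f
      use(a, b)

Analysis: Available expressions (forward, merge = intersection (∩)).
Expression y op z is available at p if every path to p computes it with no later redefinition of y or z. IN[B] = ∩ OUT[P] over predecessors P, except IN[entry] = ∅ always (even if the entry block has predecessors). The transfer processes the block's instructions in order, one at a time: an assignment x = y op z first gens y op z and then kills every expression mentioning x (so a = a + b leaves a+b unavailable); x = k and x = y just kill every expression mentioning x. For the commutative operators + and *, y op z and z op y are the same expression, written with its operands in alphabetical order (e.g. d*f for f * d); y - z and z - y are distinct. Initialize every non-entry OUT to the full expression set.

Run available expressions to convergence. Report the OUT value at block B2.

Fixpoint table:
  B0:  IN={}  OUT={b+b, d*d}
  B1:  IN={b+b, d*d}  OUT={d*d}
  B2:  IN={d*d}  OUT={d*d}
  B3:  IN={d*d}  OUT={d*d}
  B4:  IN={d*d}  OUT={b+f, d*d}

Merge at B2: IN[B2] = OUT[B1] = {d*d}
Applying B2's transfer function to that IN value gives OUT[B2] (row B2 above).

Answer: {d*d}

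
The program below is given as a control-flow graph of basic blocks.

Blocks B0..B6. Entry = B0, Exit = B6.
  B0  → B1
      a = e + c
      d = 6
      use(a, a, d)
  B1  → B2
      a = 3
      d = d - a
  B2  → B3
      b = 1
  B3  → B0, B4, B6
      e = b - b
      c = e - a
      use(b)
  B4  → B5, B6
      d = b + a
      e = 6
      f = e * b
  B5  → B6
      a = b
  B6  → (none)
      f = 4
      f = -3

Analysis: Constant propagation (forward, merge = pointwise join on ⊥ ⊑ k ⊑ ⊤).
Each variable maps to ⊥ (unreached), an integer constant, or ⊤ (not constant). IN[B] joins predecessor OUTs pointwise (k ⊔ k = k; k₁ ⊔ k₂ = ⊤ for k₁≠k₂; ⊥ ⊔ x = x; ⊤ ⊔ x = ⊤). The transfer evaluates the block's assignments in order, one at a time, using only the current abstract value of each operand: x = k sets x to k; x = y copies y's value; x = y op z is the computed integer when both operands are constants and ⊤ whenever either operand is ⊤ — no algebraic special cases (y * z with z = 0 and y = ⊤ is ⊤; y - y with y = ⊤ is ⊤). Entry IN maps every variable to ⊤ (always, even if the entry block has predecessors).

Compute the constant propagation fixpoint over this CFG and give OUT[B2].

Answer: {a: 3, b: 1, c: ⊤, d: 3, e: ⊤, f: ⊤}

Trace:
Fixpoint table:
  B0: | IN=(all ⊤) | OUT={d:6; rest ⊤}
  B1: | IN={d:6; rest ⊤} | OUT={a:3, d:3; rest ⊤}
  B2: | IN={a:3, d:3; rest ⊤} | OUT={a:3, b:1, d:3; rest ⊤}
  B3: | IN={a:3, b:1, d:3; rest ⊤} | OUT={a:3, b:1, c:-3, d:3, e:0; rest ⊤}
  B4: | IN={a:3, b:1, c:-3, d:3, e:0; rest ⊤} | OUT={a:3, b:1, c:-3, d:4, e:6, f:6; rest ⊤}
  B5: | IN={a:3, b:1, c:-3, d:4, e:6, f:6; rest ⊤} | OUT={a:1, b:1, c:-3, d:4, e:6, f:6; rest ⊤}
  B6: | IN={b:1, c:-3; rest ⊤} | OUT={b:1, c:-3, f:-3; rest ⊤}

Merge at B2: IN[B2] = OUT[B1] = {a: 3, b: ⊤, c: ⊤, d: 3, e: ⊤, f: ⊤}
Applying B2's transfer function to that IN value gives OUT[B2] (row B2 above).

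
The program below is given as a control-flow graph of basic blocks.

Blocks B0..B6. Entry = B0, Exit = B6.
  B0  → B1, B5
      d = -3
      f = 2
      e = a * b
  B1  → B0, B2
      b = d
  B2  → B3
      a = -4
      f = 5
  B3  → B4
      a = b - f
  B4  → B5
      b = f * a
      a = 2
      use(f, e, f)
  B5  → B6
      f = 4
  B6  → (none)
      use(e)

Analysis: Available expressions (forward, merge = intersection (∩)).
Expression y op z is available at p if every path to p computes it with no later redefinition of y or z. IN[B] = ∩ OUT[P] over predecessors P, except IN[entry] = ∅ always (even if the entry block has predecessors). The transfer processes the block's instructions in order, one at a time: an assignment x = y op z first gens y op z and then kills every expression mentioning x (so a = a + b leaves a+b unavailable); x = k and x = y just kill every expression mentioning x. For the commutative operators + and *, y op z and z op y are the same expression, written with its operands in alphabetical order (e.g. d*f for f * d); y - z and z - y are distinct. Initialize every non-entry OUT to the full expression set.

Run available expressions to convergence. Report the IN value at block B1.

Converged values:
  B0:  IN={}  OUT={a*b}
  B1:  IN={a*b}  OUT={}
  B2:  IN={}  OUT={}
  B3:  IN={}  OUT={b-f}
  B4:  IN={b-f}  OUT={}
  B5:  IN={}  OUT={}
  B6:  IN={}  OUT={}

Merge at B1: IN[B1] = OUT[B0] = {a*b}

Answer: {a*b}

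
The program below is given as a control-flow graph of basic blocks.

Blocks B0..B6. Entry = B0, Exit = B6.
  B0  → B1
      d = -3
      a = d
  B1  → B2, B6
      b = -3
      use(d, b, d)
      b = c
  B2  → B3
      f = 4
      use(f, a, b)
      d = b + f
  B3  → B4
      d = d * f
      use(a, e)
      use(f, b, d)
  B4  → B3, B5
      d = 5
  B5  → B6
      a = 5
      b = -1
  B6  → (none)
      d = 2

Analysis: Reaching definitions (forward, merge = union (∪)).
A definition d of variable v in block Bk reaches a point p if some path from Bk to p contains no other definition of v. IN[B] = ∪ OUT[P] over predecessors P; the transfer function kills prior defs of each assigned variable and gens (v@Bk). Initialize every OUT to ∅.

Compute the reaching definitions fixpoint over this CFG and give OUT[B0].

Answer: {a@B0, d@B0}

Working:
Per-block solution:
  B0: | IN={} | OUT={a@B0, d@B0}
  B1: | IN={a@B0, d@B0} | OUT={a@B0, b@B1, d@B0}
  B2: | IN={a@B0, b@B1, d@B0} | OUT={a@B0, b@B1, d@B2, f@B2}
  B3: | IN={a@B0, b@B1, d@B2, d@B4, f@B2} | OUT={a@B0, b@B1, d@B3, f@B2}
  B4: | IN={a@B0, b@B1, d@B3, f@B2} | OUT={a@B0, b@B1, d@B4, f@B2}
  B5: | IN={a@B0, b@B1, d@B4, f@B2} | OUT={a@B5, b@B5, d@B4, f@B2}
  B6: | IN={a@B0, a@B5, b@B1, b@B5, d@B0, d@B4, f@B2} | OUT={a@B0, a@B5, b@B1, b@B5, d@B6, f@B2}

B0 is the boundary node: IN[B0] = {}
Applying B0's transfer function to that IN value gives OUT[B0] (row B0 above).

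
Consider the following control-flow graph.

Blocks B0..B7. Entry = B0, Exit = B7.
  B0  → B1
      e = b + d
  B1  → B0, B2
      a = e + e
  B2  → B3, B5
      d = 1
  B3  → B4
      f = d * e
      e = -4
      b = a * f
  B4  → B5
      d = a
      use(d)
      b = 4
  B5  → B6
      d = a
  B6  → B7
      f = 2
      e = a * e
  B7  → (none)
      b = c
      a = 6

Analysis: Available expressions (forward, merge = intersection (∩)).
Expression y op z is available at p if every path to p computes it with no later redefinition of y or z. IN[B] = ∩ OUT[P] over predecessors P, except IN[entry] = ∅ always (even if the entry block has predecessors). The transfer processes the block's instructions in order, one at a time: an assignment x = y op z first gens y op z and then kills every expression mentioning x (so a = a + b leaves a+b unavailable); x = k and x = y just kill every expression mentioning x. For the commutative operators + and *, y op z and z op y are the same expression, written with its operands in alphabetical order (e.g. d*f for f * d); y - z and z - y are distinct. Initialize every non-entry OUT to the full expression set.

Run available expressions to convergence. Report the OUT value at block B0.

Converged values:
  B0: | IN={} | OUT={b+d}
  B1: | IN={b+d} | OUT={b+d, e+e}
  B2: | IN={b+d, e+e} | OUT={e+e}
  B3: | IN={e+e} | OUT={a*f}
  B4: | IN={a*f} | OUT={a*f}
  B5: | IN={} | OUT={}
  B6: | IN={} | OUT={}
  B7: | IN={} | OUT={}

Merge at B0 (entry node, so the boundary value {} is joined with the incoming edge(s)): IN[B0] = {} ∩ OUT[B1] = {}
Applying B0's transfer function to that IN value gives OUT[B0] (row B0 above).

Answer: {b+d}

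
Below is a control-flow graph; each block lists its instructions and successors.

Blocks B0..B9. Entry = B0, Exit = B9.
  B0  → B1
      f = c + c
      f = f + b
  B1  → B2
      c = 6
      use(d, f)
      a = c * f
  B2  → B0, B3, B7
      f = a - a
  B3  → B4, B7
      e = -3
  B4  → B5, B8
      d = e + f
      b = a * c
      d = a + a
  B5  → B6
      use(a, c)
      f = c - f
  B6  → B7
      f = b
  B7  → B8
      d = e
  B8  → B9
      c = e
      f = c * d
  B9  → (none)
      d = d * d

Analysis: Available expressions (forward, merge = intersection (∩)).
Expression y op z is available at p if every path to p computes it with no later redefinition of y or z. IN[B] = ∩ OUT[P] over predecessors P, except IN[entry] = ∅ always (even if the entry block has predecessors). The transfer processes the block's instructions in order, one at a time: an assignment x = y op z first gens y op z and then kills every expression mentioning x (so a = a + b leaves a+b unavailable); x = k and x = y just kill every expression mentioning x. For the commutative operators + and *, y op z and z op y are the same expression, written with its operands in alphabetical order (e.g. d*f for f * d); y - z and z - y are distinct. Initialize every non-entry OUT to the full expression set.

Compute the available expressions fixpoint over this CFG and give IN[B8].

Per-block solution:
  B0:   IN={}   OUT={c+c}
  B1:   IN={c+c}   OUT={c*f}
  B2:   IN={c*f}   OUT={a-a}
  B3:   IN={a-a}   OUT={a-a}
  B4:   IN={a-a}   OUT={a*c, a+a, a-a, e+f}
  B5:   IN={a*c, a+a, a-a, e+f}   OUT={a*c, a+a, a-a}
  B6:   IN={a*c, a+a, a-a}   OUT={a*c, a+a, a-a}
  B7:   IN={a-a}   OUT={a-a}
  B8:   IN={a-a}   OUT={a-a, c*d}
  B9:   IN={a-a, c*d}   OUT={a-a}

Merge at B8: IN[B8] = OUT[B4] ∩ OUT[B7] = {a-a}

Answer: {a-a}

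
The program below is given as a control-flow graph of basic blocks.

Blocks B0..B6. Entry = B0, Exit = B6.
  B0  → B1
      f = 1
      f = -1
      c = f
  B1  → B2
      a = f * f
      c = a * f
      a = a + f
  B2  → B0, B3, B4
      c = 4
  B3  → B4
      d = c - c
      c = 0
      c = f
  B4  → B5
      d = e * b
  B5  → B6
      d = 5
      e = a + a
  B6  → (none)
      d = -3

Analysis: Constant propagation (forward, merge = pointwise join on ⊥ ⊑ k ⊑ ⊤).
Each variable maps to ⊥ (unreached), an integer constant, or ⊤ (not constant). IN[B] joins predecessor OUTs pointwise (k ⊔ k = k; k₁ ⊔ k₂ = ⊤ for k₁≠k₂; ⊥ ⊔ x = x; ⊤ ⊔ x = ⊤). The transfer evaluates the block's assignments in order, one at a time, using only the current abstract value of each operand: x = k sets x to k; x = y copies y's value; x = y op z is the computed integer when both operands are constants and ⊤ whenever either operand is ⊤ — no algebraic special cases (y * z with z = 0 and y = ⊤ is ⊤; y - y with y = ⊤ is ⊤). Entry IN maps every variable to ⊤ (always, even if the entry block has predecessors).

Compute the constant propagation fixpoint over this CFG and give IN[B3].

Answer: {a: 0, b: ⊤, c: 4, d: ⊤, e: ⊤, f: -1}

Working:
Converged values:
  B0:   IN=(all ⊤)   OUT={c:-1, f:-1; rest ⊤}
  B1:   IN={c:-1, f:-1; rest ⊤}   OUT={a:0, c:-1, f:-1; rest ⊤}
  B2:   IN={a:0, c:-1, f:-1; rest ⊤}   OUT={a:0, c:4, f:-1; rest ⊤}
  B3:   IN={a:0, c:4, f:-1; rest ⊤}   OUT={a:0, c:-1, d:0, f:-1; rest ⊤}
  B4:   IN={a:0, f:-1; rest ⊤}   OUT={a:0, f:-1; rest ⊤}
  B5:   IN={a:0, f:-1; rest ⊤}   OUT={a:0, d:5, e:0, f:-1; rest ⊤}
  B6:   IN={a:0, d:5, e:0, f:-1; rest ⊤}   OUT={a:0, d:-3, e:0, f:-1; rest ⊤}

Merge at B3: IN[B3] = OUT[B2] = {a: 0, b: ⊤, c: 4, d: ⊤, e: ⊤, f: -1}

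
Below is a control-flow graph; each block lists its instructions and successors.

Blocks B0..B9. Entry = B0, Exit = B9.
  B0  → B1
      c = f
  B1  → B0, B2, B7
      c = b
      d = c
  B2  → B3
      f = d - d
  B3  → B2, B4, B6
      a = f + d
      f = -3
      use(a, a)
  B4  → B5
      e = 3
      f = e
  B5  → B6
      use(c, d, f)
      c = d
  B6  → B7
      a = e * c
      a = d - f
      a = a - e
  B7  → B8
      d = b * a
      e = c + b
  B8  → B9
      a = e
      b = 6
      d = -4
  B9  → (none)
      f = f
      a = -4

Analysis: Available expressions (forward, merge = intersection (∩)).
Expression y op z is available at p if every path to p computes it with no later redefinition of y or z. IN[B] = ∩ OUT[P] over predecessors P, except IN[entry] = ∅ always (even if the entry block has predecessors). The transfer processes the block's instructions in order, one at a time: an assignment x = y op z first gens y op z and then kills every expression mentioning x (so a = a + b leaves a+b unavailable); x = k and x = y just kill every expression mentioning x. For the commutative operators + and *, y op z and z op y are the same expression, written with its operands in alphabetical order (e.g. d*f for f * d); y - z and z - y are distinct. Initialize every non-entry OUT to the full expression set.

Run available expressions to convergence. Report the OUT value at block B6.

Converged values:
  B0: | IN={} | OUT={}
  B1: | IN={} | OUT={}
  B2: | IN={} | OUT={d-d}
  B3: | IN={d-d} | OUT={d-d}
  B4: | IN={d-d} | OUT={d-d}
  B5: | IN={d-d} | OUT={d-d}
  B6: | IN={d-d} | OUT={c*e, d-d, d-f}
  B7: | IN={} | OUT={a*b, b+c}
  B8: | IN={a*b, b+c} | OUT={}
  B9: | IN={} | OUT={}

Merge at B6: IN[B6] = OUT[B3] ∩ OUT[B5] = {d-d}
Applying B6's transfer function to that IN value gives OUT[B6] (row B6 above).

Answer: {c*e, d-d, d-f}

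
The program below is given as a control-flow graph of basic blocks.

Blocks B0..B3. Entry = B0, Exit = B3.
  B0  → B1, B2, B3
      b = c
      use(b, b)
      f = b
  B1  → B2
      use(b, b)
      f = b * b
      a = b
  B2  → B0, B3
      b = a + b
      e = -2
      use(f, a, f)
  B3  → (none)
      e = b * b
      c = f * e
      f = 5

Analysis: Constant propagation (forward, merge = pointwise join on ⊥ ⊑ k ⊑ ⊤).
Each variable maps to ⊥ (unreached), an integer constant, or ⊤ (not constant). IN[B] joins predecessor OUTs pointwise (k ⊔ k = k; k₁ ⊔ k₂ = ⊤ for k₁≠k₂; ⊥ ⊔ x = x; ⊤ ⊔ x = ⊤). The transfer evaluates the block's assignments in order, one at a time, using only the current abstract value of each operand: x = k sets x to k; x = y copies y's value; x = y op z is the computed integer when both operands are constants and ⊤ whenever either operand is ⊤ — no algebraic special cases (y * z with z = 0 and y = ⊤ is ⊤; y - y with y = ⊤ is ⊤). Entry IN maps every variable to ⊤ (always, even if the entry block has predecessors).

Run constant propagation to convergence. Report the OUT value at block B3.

Answer: {a: ⊤, b: ⊤, c: ⊤, d: ⊤, e: ⊤, f: 5}

Derivation:
Converged values:
  B0:   IN=(all ⊤)   OUT=(all ⊤)
  B1:   IN=(all ⊤)   OUT=(all ⊤)
  B2:   IN=(all ⊤)   OUT={e:-2; rest ⊤}
  B3:   IN=(all ⊤)   OUT={f:5; rest ⊤}

Merge at B3: IN[B3] = OUT[B0] ⊔ OUT[B2] = {a: ⊤, b: ⊤, c: ⊤, d: ⊤, e: ⊤, f: ⊤}
Applying B3's transfer function to that IN value gives OUT[B3] (row B3 above).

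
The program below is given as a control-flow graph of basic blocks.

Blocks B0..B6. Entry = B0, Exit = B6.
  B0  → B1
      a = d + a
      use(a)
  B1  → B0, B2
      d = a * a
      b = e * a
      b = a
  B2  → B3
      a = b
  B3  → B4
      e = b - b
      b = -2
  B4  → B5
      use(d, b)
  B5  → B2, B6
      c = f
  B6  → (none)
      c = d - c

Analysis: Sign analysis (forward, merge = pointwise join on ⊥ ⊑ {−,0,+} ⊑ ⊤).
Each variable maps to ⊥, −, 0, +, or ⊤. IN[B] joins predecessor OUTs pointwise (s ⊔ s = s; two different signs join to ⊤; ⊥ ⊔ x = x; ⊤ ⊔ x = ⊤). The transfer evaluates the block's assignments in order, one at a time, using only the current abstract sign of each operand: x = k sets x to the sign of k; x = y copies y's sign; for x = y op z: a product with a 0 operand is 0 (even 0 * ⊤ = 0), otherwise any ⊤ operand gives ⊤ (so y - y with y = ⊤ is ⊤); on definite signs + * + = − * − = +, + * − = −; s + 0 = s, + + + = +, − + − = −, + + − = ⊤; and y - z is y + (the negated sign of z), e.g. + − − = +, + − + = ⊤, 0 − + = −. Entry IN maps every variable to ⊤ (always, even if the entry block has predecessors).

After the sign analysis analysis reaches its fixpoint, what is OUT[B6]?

Answer: {a: ⊤, b: -, c: ⊤, d: ⊤, e: ⊤, f: ⊤}

Derivation:
Per-block solution:
  B0: | IN=(all ⊤) | OUT=(all ⊤)
  B1: | IN=(all ⊤) | OUT=(all ⊤)
  B2: | IN=(all ⊤) | OUT=(all ⊤)
  B3: | IN=(all ⊤) | OUT={b:-; rest ⊤}
  B4: | IN={b:-; rest ⊤} | OUT={b:-; rest ⊤}
  B5: | IN={b:-; rest ⊤} | OUT={b:-; rest ⊤}
  B6: | IN={b:-; rest ⊤} | OUT={b:-; rest ⊤}

Merge at B6: IN[B6] = OUT[B5] = {a: ⊤, b: -, c: ⊤, d: ⊤, e: ⊤, f: ⊤}
Applying B6's transfer function to that IN value gives OUT[B6] (row B6 above).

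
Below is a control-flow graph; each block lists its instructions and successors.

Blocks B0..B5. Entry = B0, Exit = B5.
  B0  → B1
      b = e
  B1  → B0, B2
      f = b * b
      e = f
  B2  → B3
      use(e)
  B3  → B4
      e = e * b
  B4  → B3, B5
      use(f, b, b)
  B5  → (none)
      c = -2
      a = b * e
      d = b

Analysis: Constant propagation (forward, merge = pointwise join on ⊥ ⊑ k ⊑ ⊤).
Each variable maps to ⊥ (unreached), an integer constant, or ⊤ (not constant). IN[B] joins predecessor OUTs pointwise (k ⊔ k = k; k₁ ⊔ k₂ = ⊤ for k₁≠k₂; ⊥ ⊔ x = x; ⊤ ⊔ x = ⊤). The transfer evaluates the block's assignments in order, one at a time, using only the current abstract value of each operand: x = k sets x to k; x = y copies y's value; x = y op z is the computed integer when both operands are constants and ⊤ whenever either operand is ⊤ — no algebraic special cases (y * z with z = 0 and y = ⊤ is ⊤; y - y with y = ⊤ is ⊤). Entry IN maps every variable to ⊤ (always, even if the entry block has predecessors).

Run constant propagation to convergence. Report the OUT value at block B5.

Answer: {a: ⊤, b: ⊤, c: -2, d: ⊤, e: ⊤, f: ⊤}

Trace:
Per-block solution:
  B0:  IN=(all ⊤)  OUT=(all ⊤)
  B1:  IN=(all ⊤)  OUT=(all ⊤)
  B2:  IN=(all ⊤)  OUT=(all ⊤)
  B3:  IN=(all ⊤)  OUT=(all ⊤)
  B4:  IN=(all ⊤)  OUT=(all ⊤)
  B5:  IN=(all ⊤)  OUT={c:-2; rest ⊤}

Merge at B5: IN[B5] = OUT[B4] = {a: ⊤, b: ⊤, c: ⊤, d: ⊤, e: ⊤, f: ⊤}
Applying B5's transfer function to that IN value gives OUT[B5] (row B5 above).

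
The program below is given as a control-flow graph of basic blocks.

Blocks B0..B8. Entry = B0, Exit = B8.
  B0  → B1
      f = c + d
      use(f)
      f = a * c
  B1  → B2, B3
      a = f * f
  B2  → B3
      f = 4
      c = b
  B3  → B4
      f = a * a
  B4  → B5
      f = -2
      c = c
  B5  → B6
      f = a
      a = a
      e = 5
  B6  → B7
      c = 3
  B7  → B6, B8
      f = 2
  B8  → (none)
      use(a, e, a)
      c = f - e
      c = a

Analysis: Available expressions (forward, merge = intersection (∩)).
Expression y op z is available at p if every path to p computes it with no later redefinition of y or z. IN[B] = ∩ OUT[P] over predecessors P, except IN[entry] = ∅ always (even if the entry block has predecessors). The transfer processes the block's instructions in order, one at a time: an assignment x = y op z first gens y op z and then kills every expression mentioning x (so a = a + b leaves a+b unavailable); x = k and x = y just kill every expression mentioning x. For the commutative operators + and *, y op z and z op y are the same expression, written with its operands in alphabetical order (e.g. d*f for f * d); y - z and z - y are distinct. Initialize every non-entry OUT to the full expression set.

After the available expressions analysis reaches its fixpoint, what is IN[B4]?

Fixpoint table:
  B0:  IN={}  OUT={a*c, c+d}
  B1:  IN={a*c, c+d}  OUT={c+d, f*f}
  B2:  IN={c+d, f*f}  OUT={}
  B3:  IN={}  OUT={a*a}
  B4:  IN={a*a}  OUT={a*a}
  B5:  IN={a*a}  OUT={}
  B6:  IN={}  OUT={}
  B7:  IN={}  OUT={}
  B8:  IN={}  OUT={f-e}

Merge at B4: IN[B4] = OUT[B3] = {a*a}

Answer: {a*a}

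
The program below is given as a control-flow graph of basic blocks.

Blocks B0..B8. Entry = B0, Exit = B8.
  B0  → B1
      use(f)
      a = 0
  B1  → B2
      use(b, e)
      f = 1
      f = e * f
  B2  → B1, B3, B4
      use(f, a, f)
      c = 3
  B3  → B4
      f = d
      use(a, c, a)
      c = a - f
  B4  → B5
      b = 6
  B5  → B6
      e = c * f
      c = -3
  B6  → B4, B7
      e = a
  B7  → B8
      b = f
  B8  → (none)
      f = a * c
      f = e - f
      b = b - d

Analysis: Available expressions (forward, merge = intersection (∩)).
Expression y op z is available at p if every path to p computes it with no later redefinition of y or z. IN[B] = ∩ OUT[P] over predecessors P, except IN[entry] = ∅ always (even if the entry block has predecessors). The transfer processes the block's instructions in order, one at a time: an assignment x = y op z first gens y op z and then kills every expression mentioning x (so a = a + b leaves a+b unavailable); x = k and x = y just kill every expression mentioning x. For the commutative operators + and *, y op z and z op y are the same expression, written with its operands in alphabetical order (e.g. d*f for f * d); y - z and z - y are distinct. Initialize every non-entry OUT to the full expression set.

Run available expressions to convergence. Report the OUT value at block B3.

Converged values:
  B0:  IN={}  OUT={}
  B1:  IN={}  OUT={}
  B2:  IN={}  OUT={}
  B3:  IN={}  OUT={a-f}
  B4:  IN={}  OUT={}
  B5:  IN={}  OUT={}
  B6:  IN={}  OUT={}
  B7:  IN={}  OUT={}
  B8:  IN={}  OUT={a*c}

Merge at B3: IN[B3] = OUT[B2] = {}
Applying B3's transfer function to that IN value gives OUT[B3] (row B3 above).

Answer: {a-f}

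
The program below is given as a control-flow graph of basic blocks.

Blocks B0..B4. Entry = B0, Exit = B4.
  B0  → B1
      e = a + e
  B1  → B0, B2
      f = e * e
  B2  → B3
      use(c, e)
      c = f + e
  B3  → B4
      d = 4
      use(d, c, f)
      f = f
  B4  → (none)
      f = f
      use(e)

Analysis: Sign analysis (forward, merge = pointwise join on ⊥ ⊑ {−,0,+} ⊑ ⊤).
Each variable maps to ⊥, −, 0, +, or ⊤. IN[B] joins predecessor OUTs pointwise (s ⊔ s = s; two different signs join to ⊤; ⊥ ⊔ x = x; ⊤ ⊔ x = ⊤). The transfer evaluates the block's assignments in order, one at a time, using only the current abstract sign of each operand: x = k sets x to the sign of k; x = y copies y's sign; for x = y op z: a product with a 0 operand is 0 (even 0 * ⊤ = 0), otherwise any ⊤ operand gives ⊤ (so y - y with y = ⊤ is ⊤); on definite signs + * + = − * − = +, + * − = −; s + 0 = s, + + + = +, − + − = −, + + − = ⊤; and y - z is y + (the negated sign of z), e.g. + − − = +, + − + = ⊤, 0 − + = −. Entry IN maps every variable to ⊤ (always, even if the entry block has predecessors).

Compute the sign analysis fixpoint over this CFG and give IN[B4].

Answer: {a: ⊤, b: ⊤, c: ⊤, d: +, e: ⊤, f: ⊤}

Trace:
Converged values:
  B0:   IN=(all ⊤)   OUT=(all ⊤)
  B1:   IN=(all ⊤)   OUT=(all ⊤)
  B2:   IN=(all ⊤)   OUT=(all ⊤)
  B3:   IN=(all ⊤)   OUT={d:+; rest ⊤}
  B4:   IN={d:+; rest ⊤}   OUT={d:+; rest ⊤}

Merge at B4: IN[B4] = OUT[B3] = {a: ⊤, b: ⊤, c: ⊤, d: +, e: ⊤, f: ⊤}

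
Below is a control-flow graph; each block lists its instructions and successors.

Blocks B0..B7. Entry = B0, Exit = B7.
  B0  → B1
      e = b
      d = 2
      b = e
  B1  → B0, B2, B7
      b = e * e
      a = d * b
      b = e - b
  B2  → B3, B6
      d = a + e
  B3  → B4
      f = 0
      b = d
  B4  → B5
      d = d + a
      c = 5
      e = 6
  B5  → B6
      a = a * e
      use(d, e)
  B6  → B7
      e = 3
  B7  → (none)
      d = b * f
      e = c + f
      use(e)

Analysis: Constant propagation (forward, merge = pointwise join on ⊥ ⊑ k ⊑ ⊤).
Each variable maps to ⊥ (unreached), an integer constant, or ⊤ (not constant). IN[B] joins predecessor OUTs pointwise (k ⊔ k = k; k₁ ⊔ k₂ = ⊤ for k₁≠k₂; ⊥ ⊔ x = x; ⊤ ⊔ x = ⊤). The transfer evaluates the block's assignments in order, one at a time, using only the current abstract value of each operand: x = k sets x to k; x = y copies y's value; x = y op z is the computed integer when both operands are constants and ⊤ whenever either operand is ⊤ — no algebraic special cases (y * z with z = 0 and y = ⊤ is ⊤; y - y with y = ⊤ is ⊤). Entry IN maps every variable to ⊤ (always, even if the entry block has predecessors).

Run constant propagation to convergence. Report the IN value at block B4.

Answer: {a: ⊤, b: ⊤, c: ⊤, d: ⊤, e: ⊤, f: 0}

Working:
Per-block solution:
  B0: | IN=(all ⊤) | OUT={d:2; rest ⊤}
  B1: | IN={d:2; rest ⊤} | OUT={d:2; rest ⊤}
  B2: | IN={d:2; rest ⊤} | OUT=(all ⊤)
  B3: | IN=(all ⊤) | OUT={f:0; rest ⊤}
  B4: | IN={f:0; rest ⊤} | OUT={c:5, e:6, f:0; rest ⊤}
  B5: | IN={c:5, e:6, f:0; rest ⊤} | OUT={c:5, e:6, f:0; rest ⊤}
  B6: | IN=(all ⊤) | OUT={e:3; rest ⊤}
  B7: | IN=(all ⊤) | OUT=(all ⊤)

Merge at B4: IN[B4] = OUT[B3] = {a: ⊤, b: ⊤, c: ⊤, d: ⊤, e: ⊤, f: 0}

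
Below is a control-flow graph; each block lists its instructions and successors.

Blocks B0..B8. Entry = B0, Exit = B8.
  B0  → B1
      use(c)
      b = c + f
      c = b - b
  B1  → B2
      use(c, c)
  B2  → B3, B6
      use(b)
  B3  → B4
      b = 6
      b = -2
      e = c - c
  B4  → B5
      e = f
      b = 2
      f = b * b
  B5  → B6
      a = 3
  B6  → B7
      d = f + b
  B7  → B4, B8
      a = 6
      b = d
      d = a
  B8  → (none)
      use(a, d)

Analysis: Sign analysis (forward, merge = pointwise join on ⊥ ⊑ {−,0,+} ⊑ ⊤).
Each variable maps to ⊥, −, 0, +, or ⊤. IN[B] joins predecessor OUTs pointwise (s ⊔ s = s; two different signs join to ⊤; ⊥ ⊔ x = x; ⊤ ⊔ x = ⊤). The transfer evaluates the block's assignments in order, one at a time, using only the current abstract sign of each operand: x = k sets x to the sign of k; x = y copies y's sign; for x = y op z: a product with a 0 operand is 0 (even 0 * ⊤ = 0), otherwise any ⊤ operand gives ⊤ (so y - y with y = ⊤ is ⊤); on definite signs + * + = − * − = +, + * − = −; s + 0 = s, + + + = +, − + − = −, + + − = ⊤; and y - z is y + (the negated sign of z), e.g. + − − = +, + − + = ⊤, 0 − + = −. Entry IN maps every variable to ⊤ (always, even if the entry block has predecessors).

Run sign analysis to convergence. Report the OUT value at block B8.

Answer: {a: +, b: ⊤, c: ⊤, d: +, e: ⊤, f: ⊤}

Trace:
Fixpoint table:
  B0:  IN=(all ⊤)  OUT=(all ⊤)
  B1:  IN=(all ⊤)  OUT=(all ⊤)
  B2:  IN=(all ⊤)  OUT=(all ⊤)
  B3:  IN=(all ⊤)  OUT={b:-; rest ⊤}
  B4:  IN=(all ⊤)  OUT={b:+, f:+; rest ⊤}
  B5:  IN={b:+, f:+; rest ⊤}  OUT={a:+, b:+, f:+; rest ⊤}
  B6:  IN=(all ⊤)  OUT=(all ⊤)
  B7:  IN=(all ⊤)  OUT={a:+, d:+; rest ⊤}
  B8:  IN={a:+, d:+; rest ⊤}  OUT={a:+, d:+; rest ⊤}

Merge at B8: IN[B8] = OUT[B7] = {a: +, b: ⊤, c: ⊤, d: +, e: ⊤, f: ⊤}
Applying B8's transfer function to that IN value gives OUT[B8] (row B8 above).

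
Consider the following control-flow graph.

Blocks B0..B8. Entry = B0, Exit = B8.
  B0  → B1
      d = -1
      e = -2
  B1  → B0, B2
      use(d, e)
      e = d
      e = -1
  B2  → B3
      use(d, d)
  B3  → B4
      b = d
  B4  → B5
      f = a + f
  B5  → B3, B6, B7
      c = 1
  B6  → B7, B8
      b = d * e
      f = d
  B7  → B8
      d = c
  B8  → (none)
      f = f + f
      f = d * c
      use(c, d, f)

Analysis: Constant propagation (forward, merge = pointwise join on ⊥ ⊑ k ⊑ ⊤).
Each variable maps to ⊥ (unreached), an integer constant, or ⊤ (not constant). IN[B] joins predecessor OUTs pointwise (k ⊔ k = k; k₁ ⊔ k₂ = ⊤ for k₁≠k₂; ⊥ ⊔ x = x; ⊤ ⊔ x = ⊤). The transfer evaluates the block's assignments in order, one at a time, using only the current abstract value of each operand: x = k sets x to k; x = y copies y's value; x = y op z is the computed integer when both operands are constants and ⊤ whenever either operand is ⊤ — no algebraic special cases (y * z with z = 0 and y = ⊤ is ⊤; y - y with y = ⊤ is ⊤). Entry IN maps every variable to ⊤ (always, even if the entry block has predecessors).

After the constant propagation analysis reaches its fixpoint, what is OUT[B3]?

Answer: {a: ⊤, b: -1, c: ⊤, d: -1, e: -1, f: ⊤}

Working:
Fixpoint table:
  B0:   IN=(all ⊤)   OUT={d:-1, e:-2; rest ⊤}
  B1:   IN={d:-1, e:-2; rest ⊤}   OUT={d:-1, e:-1; rest ⊤}
  B2:   IN={d:-1, e:-1; rest ⊤}   OUT={d:-1, e:-1; rest ⊤}
  B3:   IN={d:-1, e:-1; rest ⊤}   OUT={b:-1, d:-1, e:-1; rest ⊤}
  B4:   IN={b:-1, d:-1, e:-1; rest ⊤}   OUT={b:-1, d:-1, e:-1; rest ⊤}
  B5:   IN={b:-1, d:-1, e:-1; rest ⊤}   OUT={b:-1, c:1, d:-1, e:-1; rest ⊤}
  B6:   IN={b:-1, c:1, d:-1, e:-1; rest ⊤}   OUT={b:1, c:1, d:-1, e:-1, f:-1; rest ⊤}
  B7:   IN={c:1, d:-1, e:-1; rest ⊤}   OUT={c:1, d:1, e:-1; rest ⊤}
  B8:   IN={c:1, e:-1; rest ⊤}   OUT={c:1, e:-1; rest ⊤}

Merge at B3: IN[B3] = OUT[B2] ⊔ OUT[B5] = {a: ⊤, b: ⊤, c: ⊤, d: -1, e: -1, f: ⊤}
Applying B3's transfer function to that IN value gives OUT[B3] (row B3 above).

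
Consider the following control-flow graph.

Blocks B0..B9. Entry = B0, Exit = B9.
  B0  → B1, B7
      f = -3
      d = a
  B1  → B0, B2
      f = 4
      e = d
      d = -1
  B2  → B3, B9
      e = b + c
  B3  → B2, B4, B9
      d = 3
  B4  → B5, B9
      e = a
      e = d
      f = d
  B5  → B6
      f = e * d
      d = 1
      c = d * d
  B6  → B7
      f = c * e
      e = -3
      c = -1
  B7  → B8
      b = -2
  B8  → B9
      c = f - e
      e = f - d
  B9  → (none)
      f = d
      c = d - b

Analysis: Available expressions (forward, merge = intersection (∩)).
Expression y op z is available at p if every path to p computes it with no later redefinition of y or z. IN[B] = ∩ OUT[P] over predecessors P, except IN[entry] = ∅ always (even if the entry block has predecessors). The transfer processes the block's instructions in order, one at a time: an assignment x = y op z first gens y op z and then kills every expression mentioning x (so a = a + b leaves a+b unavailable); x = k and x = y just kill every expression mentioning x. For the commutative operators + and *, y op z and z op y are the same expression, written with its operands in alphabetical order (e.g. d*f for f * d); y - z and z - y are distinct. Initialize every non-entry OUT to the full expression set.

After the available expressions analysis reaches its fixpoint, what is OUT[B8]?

Fixpoint table:
  B0:   IN={}   OUT={}
  B1:   IN={}   OUT={}
  B2:   IN={}   OUT={b+c}
  B3:   IN={b+c}   OUT={b+c}
  B4:   IN={b+c}   OUT={b+c}
  B5:   IN={b+c}   OUT={d*d}
  B6:   IN={d*d}   OUT={d*d}
  B7:   IN={}   OUT={}
  B8:   IN={}   OUT={f-d}
  B9:   IN={}   OUT={d-b}

Merge at B8: IN[B8] = OUT[B7] = {}
Applying B8's transfer function to that IN value gives OUT[B8] (row B8 above).

Answer: {f-d}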